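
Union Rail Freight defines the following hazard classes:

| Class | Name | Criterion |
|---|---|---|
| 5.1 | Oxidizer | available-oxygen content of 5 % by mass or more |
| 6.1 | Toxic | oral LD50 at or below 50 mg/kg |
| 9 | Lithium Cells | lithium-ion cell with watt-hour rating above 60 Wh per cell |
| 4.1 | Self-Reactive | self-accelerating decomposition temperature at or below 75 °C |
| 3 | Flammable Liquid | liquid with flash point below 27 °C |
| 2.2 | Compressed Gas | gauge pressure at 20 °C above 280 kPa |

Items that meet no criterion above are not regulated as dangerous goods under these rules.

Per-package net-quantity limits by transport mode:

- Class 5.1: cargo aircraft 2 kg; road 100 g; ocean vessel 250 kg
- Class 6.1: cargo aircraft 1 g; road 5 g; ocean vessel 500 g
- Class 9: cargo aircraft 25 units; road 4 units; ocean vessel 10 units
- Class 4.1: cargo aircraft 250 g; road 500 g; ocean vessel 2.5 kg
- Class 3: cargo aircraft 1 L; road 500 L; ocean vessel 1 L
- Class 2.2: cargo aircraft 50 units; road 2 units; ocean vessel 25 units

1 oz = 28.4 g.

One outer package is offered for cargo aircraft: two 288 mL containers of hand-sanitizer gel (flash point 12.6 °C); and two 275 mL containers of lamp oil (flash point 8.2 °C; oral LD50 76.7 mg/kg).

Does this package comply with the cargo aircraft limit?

No

Hand-sanitizer gel: flash point 12.6 °C < 27 °C → Class 3 (Flammable Liquid).
Lamp oil: flash point 8.2 °C < 27 °C → Class 3 (Flammable Liquid).
Total Class 3: (two 288 mL containers = 576 mL) + (two 275 mL containers = 550 mL) = 1.126 L.
1.126 L > 1 L (cargo aircraft limit, Class 3) — over the limit.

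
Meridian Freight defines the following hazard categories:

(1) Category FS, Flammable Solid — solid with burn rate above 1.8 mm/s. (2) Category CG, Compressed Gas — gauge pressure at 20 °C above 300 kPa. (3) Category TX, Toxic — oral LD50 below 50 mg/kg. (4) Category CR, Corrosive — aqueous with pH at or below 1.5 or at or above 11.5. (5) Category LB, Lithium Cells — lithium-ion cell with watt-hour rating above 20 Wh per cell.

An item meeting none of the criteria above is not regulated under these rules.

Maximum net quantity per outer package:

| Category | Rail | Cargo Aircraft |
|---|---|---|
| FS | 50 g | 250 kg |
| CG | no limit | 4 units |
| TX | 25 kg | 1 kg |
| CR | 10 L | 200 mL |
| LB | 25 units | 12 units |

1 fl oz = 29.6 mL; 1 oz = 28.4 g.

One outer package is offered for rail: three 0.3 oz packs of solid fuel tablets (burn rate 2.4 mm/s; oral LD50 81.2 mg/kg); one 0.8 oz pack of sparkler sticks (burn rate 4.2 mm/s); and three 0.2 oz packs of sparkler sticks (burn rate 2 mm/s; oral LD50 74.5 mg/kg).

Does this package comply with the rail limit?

Burn rate 2.4 mm/s meets the Category FS criterion (Flammable Solid), so the solid fuel tablets are Category FS.
The sparkler sticks have burn rate 4.2 mm/s, which is > 1.8 mm/s, so they are Category FS (Flammable Solid).
Sparkler sticks: burn rate 2 mm/s > 1.8 mm/s → Category FS (Flammable Solid).
Total Category FS: (three 0.3 oz packs = 25.56 g) + (one 0.8 oz pack = 22.72 g) + (three 0.2 oz packs = 17.04 g) = 65.32 g.
That exceeds the Category FS rail limit of 50 g.

No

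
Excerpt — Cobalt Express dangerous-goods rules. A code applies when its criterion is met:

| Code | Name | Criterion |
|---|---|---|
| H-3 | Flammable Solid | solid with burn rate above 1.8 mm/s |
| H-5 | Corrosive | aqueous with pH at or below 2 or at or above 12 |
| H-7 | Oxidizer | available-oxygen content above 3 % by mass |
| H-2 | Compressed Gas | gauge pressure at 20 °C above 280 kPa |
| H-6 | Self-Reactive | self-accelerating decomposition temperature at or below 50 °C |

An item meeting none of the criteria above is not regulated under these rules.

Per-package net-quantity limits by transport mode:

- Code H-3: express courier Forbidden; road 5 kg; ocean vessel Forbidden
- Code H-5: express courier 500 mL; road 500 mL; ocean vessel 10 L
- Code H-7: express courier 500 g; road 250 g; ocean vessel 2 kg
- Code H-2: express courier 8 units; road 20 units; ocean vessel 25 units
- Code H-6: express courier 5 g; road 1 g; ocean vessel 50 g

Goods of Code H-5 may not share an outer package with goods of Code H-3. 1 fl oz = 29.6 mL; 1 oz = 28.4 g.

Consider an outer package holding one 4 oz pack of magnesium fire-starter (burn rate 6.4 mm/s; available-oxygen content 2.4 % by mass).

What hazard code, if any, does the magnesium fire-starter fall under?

Code H-3

Magnesium fire-starter: burn rate 6.4 mm/s > 1.8 mm/s → Code H-3 (Flammable Solid).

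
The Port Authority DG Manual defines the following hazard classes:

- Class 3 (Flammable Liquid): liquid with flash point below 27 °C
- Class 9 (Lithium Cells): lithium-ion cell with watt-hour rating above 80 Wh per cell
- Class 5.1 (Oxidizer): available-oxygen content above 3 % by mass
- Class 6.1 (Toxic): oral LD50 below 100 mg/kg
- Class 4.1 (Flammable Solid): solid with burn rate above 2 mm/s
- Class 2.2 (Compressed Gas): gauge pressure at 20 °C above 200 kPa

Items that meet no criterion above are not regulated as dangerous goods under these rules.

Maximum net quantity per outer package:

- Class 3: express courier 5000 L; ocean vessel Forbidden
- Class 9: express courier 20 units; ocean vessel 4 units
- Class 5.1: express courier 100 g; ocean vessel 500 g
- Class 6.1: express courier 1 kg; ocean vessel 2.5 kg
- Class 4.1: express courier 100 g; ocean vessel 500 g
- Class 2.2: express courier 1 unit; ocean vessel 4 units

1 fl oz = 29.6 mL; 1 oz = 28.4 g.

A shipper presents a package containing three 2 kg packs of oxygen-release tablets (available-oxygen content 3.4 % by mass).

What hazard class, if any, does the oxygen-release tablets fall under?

Class 5.1

The oxygen-release tablets have available-oxygen content 3.4 % by mass, which is > 3 % by mass, so they are Class 5.1 (Oxidizer).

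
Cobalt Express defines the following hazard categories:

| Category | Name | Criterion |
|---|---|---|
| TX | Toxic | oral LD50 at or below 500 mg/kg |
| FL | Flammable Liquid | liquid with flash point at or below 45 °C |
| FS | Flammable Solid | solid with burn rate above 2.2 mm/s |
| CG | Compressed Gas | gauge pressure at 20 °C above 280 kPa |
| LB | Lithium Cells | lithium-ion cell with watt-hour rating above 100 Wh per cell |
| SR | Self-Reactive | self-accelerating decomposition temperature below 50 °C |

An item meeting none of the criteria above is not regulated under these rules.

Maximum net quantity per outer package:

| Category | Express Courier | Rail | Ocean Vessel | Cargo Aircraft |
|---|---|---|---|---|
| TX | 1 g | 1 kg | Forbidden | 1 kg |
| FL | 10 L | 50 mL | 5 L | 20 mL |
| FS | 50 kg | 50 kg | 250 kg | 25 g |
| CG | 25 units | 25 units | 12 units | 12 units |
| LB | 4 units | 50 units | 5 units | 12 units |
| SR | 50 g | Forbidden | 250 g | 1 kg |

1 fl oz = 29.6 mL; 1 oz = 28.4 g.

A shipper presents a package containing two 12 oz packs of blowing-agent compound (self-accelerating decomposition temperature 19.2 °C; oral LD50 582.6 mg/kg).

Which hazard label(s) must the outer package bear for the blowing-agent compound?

Blowing-agent compound: self-accelerating decomposition temperature 19.2 °C < 50 °C → Category SR (Self-Reactive).
Only the Category SR label is required.

Category SR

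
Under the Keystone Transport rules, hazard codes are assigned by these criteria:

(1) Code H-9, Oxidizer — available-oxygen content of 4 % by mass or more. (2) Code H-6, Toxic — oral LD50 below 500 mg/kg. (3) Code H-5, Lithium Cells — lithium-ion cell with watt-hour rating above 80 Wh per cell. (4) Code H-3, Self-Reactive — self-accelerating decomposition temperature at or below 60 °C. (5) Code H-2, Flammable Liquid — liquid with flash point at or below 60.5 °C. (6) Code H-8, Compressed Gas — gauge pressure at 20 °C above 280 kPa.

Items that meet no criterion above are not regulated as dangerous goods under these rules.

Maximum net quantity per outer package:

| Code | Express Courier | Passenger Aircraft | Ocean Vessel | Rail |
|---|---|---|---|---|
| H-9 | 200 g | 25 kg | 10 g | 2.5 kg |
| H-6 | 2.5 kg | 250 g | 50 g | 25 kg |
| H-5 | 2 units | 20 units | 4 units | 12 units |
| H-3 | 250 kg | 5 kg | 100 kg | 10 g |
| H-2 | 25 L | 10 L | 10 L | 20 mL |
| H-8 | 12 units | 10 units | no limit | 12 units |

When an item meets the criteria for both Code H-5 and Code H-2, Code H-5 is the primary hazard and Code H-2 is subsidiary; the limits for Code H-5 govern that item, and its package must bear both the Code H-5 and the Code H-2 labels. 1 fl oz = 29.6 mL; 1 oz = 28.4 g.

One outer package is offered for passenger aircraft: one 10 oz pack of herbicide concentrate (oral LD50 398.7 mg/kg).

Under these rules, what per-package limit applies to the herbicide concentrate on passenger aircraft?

The herbicide concentrate has oral LD50 398.7 mg/kg, which is < 500 mg/kg, so it is Code H-6 (Toxic).
The passenger aircraft limit for Code H-6 is 250 g.

250 g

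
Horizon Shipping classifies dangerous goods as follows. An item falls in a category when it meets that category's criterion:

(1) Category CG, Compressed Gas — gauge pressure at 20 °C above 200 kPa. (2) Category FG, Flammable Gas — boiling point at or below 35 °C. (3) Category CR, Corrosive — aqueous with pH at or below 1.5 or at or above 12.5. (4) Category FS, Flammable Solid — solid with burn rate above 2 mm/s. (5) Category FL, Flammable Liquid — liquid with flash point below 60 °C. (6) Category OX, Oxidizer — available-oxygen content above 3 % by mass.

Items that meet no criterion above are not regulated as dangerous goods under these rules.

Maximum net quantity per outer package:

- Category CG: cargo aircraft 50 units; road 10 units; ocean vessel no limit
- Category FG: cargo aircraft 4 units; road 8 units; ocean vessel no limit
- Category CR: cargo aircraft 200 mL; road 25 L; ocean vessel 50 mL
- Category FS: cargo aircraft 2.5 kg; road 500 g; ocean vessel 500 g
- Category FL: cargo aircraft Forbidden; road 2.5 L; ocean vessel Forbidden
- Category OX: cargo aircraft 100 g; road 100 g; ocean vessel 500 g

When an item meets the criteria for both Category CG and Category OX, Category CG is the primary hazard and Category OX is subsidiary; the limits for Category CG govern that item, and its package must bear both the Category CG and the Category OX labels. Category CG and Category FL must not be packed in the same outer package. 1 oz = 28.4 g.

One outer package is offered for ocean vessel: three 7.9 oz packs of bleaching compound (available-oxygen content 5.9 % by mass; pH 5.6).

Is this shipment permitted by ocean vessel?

No

Available-oxygen content 5.9 % by mass meets the Category OX criterion (Oxidizer), so the bleaching compound is Category OX.
Category OX quantity: three 7.9 oz packs = 673.08 g.
That exceeds the Category OX ocean vessel limit of 500 g.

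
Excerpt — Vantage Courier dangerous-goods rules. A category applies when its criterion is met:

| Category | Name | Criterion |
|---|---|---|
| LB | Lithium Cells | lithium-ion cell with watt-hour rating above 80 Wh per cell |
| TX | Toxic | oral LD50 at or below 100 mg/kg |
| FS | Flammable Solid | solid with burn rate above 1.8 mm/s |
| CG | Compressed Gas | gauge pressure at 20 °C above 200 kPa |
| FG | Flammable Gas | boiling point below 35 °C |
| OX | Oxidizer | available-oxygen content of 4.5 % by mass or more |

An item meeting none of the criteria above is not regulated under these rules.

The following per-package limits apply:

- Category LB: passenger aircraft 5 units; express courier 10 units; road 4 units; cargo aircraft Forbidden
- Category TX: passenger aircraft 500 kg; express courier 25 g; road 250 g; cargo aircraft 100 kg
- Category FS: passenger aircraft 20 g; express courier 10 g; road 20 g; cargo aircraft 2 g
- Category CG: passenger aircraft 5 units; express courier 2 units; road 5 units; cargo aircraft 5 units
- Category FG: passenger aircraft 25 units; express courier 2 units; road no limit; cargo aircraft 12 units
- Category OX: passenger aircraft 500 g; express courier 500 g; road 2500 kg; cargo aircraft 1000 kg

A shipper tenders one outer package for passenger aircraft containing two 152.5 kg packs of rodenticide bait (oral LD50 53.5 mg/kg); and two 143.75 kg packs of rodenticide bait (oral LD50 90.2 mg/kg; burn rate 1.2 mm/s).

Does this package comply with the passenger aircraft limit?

With oral LD50 53.5 mg/kg (≤ 100 mg/kg), the rodenticide bait falls in Category TX.
The rodenticide bait has oral LD50 90.2 mg/kg, which is ≤ 100 mg/kg, so it is Category TX (Toxic).
Category TX net quantity: (two 152.5 kg packs = 305 kg) + (two 143.75 kg packs = 287.5 kg) = 592.5 kg.
592.5 kg exceeds the passenger aircraft limit of 500 kg for Category TX.

No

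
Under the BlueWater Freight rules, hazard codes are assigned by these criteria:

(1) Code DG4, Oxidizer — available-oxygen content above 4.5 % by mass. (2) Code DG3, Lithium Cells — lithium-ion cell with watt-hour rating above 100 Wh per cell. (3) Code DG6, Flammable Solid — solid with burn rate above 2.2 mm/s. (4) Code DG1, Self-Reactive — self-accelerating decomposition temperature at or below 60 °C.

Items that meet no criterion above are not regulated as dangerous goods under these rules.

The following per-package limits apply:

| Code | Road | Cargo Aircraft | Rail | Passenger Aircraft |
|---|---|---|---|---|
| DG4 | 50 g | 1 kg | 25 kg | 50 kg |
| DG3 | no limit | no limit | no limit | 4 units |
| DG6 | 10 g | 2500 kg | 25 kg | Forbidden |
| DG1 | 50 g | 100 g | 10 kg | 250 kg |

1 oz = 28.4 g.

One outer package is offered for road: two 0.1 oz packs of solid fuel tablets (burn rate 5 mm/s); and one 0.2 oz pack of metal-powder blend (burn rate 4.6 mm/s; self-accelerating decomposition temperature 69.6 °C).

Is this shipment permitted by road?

No

Burn rate 5 mm/s meets the Code DG6 criterion (Flammable Solid), so the solid fuel tablets are Code DG6.
The metal-powder blend has burn rate 4.6 mm/s, which is > 2.2 mm/s, so it is Code DG6 (Flammable Solid).
Code DG6 net quantity: (two 0.1 oz packs = 5.68 g) + (one 0.2 oz pack = 5.68 g) = 11.36 g.
That exceeds the Code DG6 road limit of 10 g.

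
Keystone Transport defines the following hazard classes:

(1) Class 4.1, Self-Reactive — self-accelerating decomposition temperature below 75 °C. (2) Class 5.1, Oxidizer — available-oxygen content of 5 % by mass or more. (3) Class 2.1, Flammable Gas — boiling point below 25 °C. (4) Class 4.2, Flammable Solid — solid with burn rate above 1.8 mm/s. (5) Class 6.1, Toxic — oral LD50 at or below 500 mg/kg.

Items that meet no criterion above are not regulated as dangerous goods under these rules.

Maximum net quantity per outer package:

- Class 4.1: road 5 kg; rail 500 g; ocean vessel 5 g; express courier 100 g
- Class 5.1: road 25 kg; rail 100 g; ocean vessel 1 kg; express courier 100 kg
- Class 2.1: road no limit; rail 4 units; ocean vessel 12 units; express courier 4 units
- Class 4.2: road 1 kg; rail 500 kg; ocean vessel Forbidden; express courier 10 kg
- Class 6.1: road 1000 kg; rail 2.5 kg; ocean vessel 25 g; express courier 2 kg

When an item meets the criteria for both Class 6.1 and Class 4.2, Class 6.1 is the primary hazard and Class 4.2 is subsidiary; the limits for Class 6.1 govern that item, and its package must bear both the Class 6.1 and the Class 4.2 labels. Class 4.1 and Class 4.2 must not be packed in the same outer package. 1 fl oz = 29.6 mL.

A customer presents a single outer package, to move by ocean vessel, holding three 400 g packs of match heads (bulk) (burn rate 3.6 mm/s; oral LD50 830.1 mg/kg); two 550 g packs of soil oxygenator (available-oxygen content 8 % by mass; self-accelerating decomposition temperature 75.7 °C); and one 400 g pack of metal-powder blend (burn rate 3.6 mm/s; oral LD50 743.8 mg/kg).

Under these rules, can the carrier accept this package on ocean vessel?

Burn rate 3.6 mm/s meets the Class 4.2 criterion (Flammable Solid), so the match heads (bulk) are Class 4.2.
With available-oxygen content 8 % by mass (≥ 5 % by mass), the soil oxygenator falls in Class 5.1.
Metal-powder blend: burn rate 3.6 mm/s > 1.8 mm/s → Class 4.2 (Flammable Solid).
Class 4.2 net quantity: (three 400 g packs = 1.2 kg) + 400 g = 1.6 kg.
By ocean vessel, Class 4.2 is Forbidden regardless of quantity.
Class 5.1 quantity: two 550 g packs = 1.1 kg.
1.1 kg exceeds the ocean vessel limit of 1 kg for Class 5.1.
The segregation rule (Class 4.1 with Class 4.2) does not apply to Class 4.2 with Class 5.1.

No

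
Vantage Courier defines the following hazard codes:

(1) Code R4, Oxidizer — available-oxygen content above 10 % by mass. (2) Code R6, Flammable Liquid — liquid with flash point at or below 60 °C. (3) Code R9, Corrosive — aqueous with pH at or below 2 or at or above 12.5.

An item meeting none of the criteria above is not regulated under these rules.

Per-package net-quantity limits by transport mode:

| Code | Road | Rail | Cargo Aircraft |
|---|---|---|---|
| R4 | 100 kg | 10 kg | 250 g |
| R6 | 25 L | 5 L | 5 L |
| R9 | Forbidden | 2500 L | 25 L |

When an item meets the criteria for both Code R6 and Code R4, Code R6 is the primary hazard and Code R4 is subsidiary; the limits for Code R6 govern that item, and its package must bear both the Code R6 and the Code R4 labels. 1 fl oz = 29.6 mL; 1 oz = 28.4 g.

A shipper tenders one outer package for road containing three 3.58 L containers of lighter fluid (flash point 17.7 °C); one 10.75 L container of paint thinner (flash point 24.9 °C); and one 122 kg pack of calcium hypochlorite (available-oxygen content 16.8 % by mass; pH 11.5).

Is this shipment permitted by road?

Flash point 17.7 °C meets the Code R6 criterion (Flammable Liquid), so the lighter fluid is Code R6.
The paint thinner has flash point 24.9 °C, which is ≤ 60 °C, so it is Code R6 (Flammable Liquid).
With available-oxygen content 16.8 % by mass (> 10 % by mass), the calcium hypochlorite falls in Code R4.
Code R4 quantity: 122 kg.
That exceeds the Code R4 road limit of 100 kg.
Code R6 net quantity: (three 3.58 L containers = 10.74 L) + 10.75 L = 21.49 L.
That is within the Code R6 road limit of 25 L.

No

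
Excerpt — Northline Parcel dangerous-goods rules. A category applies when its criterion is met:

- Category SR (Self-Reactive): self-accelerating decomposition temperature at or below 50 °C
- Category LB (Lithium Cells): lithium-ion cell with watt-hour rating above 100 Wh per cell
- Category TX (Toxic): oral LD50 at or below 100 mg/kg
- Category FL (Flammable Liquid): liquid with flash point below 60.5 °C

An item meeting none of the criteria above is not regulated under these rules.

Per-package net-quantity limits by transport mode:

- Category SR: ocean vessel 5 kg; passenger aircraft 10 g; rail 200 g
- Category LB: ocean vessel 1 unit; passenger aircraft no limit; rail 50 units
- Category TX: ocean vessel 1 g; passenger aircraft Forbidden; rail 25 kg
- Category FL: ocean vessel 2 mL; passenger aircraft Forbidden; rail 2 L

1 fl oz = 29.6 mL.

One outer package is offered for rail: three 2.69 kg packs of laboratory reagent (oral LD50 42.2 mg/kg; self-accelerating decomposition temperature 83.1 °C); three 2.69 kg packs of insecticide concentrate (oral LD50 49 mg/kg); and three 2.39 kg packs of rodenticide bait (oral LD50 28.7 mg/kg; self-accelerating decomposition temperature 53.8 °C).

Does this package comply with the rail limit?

Yes

The laboratory reagent has oral LD50 42.2 mg/kg, which is ≤ 100 mg/kg, so it is Category TX (Toxic).
The insecticide concentrate has oral LD50 49 mg/kg, which is ≤ 100 mg/kg, so it is Category TX (Toxic).
Rodenticide bait: oral LD50 28.7 mg/kg ≤ 100 mg/kg → Category TX (Toxic).
Category TX net quantity: (three 2.69 kg packs = 8.07 kg) + (three 2.69 kg packs = 8.07 kg) + (three 2.39 kg packs = 7.17 kg) = 23.31 kg.
23.31 kg is within the rail limit of 25 kg for Category TX.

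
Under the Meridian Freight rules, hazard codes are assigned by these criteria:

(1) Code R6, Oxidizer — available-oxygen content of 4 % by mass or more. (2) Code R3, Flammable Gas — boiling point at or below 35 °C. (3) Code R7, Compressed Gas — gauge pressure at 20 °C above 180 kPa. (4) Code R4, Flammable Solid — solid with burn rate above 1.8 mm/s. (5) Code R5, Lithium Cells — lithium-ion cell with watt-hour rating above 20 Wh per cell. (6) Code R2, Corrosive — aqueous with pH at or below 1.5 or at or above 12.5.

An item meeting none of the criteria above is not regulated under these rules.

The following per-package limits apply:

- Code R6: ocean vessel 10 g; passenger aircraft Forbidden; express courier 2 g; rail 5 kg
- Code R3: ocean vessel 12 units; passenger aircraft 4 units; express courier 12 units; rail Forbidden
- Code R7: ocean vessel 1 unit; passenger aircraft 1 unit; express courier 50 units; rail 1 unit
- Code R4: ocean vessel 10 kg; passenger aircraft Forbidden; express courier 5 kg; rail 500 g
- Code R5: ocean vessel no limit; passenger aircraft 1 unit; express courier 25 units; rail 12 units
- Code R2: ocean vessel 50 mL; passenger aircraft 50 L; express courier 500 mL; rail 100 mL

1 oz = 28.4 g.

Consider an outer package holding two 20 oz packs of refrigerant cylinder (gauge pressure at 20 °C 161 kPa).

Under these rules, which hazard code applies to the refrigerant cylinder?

gauge pressure at 20 °C 161 kPa is not above 180 kPa, so Code R7 does not apply.
No criterion is met, so the item is not regulated.

Not regulated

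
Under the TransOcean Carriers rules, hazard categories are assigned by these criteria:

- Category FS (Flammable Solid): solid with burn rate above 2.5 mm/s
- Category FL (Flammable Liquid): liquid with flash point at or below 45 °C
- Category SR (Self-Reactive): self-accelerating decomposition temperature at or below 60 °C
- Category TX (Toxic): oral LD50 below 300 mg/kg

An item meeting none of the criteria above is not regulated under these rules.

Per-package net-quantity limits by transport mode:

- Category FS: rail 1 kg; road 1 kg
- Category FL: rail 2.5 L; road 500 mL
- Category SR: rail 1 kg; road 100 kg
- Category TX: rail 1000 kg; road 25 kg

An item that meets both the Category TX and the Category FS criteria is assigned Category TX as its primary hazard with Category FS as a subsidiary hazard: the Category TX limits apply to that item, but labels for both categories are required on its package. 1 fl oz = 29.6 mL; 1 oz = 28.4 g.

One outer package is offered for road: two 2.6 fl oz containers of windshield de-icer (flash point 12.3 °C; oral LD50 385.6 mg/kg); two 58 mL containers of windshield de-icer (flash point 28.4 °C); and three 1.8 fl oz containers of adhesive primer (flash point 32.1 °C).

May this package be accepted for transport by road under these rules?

Windshield de-icer: flash point 12.3 °C ≤ 45 °C → Category FL (Flammable Liquid).
Flash point 28.4 °C meets the Category FL criterion (Flammable Liquid), so the windshield de-icer is Category FL.
With flash point 32.1 °C (≤ 45 °C), the adhesive primer falls in Category FL.
Total Category FL: (two 2.6 fl oz containers = 153.92 mL) + (two 58 mL containers = 116 mL) + (three 1.8 fl oz containers = 159.84 mL) = 429.76 mL.
429.76 mL is within the road limit of 500 mL for Category FL.

Yes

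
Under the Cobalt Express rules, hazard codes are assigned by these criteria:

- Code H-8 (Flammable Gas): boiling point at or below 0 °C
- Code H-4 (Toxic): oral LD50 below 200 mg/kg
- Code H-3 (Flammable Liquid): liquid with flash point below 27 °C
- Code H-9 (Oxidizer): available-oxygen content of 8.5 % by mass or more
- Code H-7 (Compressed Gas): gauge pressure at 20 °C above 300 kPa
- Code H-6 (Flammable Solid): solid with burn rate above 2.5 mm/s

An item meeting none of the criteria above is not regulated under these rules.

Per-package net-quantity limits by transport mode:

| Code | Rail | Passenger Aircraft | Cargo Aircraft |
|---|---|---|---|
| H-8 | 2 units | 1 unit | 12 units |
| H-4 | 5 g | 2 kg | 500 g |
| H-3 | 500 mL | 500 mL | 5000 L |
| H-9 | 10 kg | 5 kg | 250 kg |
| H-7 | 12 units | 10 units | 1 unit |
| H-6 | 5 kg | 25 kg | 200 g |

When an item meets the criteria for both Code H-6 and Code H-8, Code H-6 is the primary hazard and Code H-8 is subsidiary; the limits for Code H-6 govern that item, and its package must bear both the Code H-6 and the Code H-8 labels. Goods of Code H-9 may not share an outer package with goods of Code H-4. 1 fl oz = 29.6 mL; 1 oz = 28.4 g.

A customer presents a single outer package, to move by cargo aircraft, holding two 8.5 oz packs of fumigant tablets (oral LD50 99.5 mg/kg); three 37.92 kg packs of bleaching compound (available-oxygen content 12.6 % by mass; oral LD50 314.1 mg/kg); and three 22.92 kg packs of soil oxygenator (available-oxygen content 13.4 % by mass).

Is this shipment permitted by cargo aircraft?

No

Fumigant tablets: oral LD50 99.5 mg/kg < 200 mg/kg → Code H-4 (Toxic).
Bleaching compound: available-oxygen content 12.6 % by mass ≥ 8.5 % by mass → Code H-9 (Oxidizer).
Available-oxygen content 13.4 % by mass meets the Code H-9 criterion (Oxidizer), so the soil oxygenator is Code H-9.
Code H-9 net quantity: (three 37.92 kg packs = 113.76 kg) + (three 22.92 kg packs = 68.76 kg) = 182.52 kg.
182.52 kg is within the cargo aircraft limit of 250 kg for Code H-9.
Code H-4 quantity: two 8.5 oz packs = 482.8 g.
That is within the Code H-4 cargo aircraft limit of 500 g.
Code H-9 and Code H-4 may not share an outer package.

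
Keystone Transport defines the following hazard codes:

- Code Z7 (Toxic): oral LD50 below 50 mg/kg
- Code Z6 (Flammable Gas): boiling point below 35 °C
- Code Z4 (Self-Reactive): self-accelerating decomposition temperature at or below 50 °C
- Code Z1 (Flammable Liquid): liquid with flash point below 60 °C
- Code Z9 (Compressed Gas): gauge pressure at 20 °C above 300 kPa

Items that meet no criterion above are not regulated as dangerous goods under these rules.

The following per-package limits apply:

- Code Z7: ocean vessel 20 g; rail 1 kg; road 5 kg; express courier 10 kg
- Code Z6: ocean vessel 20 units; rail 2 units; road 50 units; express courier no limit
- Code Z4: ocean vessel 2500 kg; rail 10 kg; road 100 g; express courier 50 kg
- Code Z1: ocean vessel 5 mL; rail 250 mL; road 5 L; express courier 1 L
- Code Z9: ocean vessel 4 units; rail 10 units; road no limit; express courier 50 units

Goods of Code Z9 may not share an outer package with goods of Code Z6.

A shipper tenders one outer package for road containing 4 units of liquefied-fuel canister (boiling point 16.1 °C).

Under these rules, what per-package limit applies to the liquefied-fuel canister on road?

With boiling point 16.1 °C (< 35 °C), the liquefied-fuel canister falls in Code Z6.
The road limit for Code Z6 is 50 units.

50 units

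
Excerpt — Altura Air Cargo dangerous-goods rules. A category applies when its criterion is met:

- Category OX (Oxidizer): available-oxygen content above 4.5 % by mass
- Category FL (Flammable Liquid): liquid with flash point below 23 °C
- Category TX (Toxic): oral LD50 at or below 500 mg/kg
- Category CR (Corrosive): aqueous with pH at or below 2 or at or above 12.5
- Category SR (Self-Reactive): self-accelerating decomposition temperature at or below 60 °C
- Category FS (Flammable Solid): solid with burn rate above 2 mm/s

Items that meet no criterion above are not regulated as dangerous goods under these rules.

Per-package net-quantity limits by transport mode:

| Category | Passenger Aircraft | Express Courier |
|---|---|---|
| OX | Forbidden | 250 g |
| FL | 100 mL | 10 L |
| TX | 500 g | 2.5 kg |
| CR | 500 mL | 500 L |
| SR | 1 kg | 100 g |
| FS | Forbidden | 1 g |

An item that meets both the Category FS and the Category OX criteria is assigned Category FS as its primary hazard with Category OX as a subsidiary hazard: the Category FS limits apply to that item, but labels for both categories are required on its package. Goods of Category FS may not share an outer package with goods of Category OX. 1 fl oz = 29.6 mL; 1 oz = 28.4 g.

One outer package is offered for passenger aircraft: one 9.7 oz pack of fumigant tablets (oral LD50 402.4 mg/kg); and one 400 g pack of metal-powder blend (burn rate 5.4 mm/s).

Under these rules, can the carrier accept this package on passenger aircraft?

No

Fumigant tablets: oral LD50 402.4 mg/kg ≤ 500 mg/kg → Category TX (Toxic).
Metal-powder blend: burn rate 5.4 mm/s > 2 mm/s → Category FS (Flammable Solid).
Category TX quantity: one 9.7 oz pack = 275.48 g.
That is within the Category TX passenger aircraft limit of 500 g.
Category FS quantity: 400 g.
Category FS is Forbidden by passenger aircraft.
The segregation rule (Category FS with Category OX) does not apply to Category TX with Category FS.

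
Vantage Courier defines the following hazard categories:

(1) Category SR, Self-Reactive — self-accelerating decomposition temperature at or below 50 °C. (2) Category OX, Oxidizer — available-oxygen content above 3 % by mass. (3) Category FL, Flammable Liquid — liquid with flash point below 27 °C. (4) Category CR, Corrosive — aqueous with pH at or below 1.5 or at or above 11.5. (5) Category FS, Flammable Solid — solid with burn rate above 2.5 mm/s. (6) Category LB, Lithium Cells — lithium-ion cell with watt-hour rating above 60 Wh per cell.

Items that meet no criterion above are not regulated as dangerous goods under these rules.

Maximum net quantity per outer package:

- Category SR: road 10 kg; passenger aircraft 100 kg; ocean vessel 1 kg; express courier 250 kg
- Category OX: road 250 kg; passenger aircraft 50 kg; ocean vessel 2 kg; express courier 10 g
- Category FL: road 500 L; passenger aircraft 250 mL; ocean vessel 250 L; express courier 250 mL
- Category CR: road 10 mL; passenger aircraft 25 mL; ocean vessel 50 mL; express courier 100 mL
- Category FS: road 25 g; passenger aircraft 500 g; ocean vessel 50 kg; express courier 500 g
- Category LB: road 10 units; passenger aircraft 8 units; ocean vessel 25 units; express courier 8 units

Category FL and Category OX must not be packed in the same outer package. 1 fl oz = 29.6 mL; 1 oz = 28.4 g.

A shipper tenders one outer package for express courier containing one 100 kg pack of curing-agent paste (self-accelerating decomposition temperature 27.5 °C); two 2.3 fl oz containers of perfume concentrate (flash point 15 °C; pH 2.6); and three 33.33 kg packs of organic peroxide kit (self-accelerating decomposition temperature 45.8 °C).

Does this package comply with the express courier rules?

Curing-agent paste: self-accelerating decomposition temperature 27.5 °C ≤ 50 °C → Category SR (Self-Reactive).
With flash point 15 °C (< 27 °C), the perfume concentrate falls in Category FL.
The organic peroxide kit has self-accelerating decomposition temperature 45.8 °C, which is ≤ 50 °C, so it is Category SR (Self-Reactive).
Category FL quantity: two 2.3 fl oz containers = 136.16 mL.
136.16 mL ≤ 250 mL (express courier limit, Category FL) — within limit.
Category SR net quantity: 100 kg + (three 33.33 kg packs = 99.99 kg) = 199.99 kg.
199.99 kg ≤ 250 kg (express courier limit, Category SR) — within limit.
The segregation rule (Category FL with Category OX) does not apply to Category FL with Category SR.
Every hazard category is within its express courier limit and no segregation rule is violated.

Yes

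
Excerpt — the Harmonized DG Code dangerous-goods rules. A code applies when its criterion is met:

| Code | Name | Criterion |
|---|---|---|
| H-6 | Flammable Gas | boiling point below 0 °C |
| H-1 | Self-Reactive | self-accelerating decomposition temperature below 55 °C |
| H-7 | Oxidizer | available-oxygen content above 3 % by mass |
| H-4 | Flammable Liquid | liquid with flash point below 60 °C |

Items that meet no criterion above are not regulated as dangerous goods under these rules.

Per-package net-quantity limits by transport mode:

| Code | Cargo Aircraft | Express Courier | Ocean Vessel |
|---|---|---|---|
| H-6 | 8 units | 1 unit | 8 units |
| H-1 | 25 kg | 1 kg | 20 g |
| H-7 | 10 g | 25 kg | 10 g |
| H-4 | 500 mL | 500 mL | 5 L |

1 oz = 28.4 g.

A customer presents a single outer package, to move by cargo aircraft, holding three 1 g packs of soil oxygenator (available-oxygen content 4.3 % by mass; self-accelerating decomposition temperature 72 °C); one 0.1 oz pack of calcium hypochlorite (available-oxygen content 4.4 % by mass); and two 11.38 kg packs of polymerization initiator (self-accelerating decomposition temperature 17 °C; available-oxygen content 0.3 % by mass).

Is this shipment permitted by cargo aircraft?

The soil oxygenator has available-oxygen content 4.3 % by mass, which is > 3 % by mass, so it is Code H-7 (Oxidizer).
With available-oxygen content 4.4 % by mass (> 3 % by mass), the calcium hypochlorite falls in Code H-7.
Polymerization initiator: self-accelerating decomposition temperature 17 °C < 55 °C → Code H-1 (Self-Reactive).
Code H-7 net quantity: (three 1 g packs = 3 g) + (one 0.1 oz pack = 2.84 g) = 5.84 g.
5.84 g is within the cargo aircraft limit of 10 g for Code H-7.
Code H-1 quantity: two 11.38 kg packs = 22.76 kg.
22.76 kg ≤ 25 kg (cargo aircraft limit, Code H-1) — within limit.
Every hazard code is within its cargo aircraft limit and no segregation rule is violated.

Yes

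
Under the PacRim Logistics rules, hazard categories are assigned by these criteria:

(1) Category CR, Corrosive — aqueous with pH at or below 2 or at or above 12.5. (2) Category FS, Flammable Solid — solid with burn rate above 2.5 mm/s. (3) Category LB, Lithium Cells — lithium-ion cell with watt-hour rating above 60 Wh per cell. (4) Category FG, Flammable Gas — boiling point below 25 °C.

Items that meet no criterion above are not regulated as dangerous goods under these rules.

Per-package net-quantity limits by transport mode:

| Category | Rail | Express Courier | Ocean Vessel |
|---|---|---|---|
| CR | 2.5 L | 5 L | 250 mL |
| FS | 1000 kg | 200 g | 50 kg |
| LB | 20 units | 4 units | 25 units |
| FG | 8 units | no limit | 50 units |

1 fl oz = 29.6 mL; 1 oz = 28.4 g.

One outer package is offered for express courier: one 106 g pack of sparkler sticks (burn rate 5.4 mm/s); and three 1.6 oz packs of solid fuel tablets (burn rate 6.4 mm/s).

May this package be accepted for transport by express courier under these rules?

Burn rate 5.4 mm/s meets the Category FS criterion (Flammable Solid), so the sparkler sticks are Category FS.
Solid fuel tablets: burn rate 6.4 mm/s > 2.5 mm/s → Category FS (Flammable Solid).
Category FS net quantity: 106 g + (three 1.6 oz packs = 136.32 g) = 242.32 g.
That exceeds the Category FS express courier limit of 200 g.

No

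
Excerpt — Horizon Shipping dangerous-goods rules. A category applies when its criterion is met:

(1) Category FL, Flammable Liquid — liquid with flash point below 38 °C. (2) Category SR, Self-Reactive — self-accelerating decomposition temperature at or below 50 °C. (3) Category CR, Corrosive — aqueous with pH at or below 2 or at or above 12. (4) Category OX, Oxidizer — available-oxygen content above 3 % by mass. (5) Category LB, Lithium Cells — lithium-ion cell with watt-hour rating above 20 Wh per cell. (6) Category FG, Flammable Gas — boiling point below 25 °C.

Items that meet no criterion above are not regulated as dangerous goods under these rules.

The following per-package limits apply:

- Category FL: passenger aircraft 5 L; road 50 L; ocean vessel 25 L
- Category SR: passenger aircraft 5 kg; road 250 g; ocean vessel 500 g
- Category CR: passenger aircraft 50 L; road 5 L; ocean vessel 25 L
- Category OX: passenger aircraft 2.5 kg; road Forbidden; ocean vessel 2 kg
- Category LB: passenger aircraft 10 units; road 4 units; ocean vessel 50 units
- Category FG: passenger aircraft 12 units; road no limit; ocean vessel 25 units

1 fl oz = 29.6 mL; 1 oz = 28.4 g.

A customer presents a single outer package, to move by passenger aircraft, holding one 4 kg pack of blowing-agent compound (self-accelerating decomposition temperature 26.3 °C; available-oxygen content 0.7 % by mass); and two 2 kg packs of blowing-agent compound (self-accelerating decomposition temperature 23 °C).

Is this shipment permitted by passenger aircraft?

No

With self-accelerating decomposition temperature 26.3 °C (≤ 50 °C), the blowing-agent compound falls in Category SR.
Blowing-agent compound: self-accelerating decomposition temperature 23 °C ≤ 50 °C → Category SR (Self-Reactive).
Category SR net quantity: 4 kg + (two 2 kg packs = 4 kg) = 8 kg.
That exceeds the Category SR passenger aircraft limit of 5 kg.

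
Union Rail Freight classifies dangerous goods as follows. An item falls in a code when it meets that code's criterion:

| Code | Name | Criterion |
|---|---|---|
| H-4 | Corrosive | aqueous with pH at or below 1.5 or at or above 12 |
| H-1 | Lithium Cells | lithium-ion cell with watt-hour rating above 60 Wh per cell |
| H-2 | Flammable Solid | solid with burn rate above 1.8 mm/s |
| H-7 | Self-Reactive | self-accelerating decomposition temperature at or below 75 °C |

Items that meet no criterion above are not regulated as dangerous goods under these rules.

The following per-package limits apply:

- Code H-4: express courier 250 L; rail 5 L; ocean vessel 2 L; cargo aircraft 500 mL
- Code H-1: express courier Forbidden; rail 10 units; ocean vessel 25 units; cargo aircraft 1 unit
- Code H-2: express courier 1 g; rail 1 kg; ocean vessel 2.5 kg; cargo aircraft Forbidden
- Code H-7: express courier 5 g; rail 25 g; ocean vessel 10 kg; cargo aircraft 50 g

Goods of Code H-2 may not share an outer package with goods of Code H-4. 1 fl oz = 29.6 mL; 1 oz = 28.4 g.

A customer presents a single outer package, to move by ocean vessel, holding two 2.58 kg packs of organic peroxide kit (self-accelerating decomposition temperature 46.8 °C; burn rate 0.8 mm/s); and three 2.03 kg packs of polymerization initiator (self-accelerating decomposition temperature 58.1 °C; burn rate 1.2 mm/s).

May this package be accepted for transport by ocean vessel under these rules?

No

Organic peroxide kit: self-accelerating decomposition temperature 46.8 °C ≤ 75 °C → Code H-7 (Self-Reactive).
Self-accelerating decomposition temperature 58.1 °C meets the Code H-7 criterion (Self-Reactive), so the polymerization initiator is Code H-7.
Code H-7 net quantity: (two 2.58 kg packs = 5.16 kg) + (three 2.03 kg packs = 6.09 kg) = 11.25 kg.
11.25 kg exceeds the ocean vessel limit of 10 kg for Code H-7.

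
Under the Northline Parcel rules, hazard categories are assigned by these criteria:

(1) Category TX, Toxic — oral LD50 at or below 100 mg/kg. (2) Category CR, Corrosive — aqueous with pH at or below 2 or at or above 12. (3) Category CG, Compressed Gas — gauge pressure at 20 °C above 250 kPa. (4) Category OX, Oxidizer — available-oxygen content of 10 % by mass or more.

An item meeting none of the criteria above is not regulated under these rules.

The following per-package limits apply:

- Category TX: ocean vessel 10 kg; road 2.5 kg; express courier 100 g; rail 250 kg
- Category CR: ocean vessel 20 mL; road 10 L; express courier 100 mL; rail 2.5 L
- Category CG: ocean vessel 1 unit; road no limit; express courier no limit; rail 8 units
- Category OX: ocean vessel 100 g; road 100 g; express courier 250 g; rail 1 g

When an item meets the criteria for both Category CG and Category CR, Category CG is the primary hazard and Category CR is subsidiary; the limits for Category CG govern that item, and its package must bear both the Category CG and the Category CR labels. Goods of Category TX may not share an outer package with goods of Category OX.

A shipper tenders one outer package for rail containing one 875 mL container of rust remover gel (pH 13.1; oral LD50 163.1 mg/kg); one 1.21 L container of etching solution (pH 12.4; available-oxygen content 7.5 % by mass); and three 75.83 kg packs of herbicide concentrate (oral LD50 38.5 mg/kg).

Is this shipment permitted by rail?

Yes

Rust remover gel: pH 13.1 ≥ 12 → Category CR (Corrosive).
Etching solution: pH 12.4 ≥ 12 → Category CR (Corrosive).
With oral LD50 38.5 mg/kg (≤ 100 mg/kg), the herbicide concentrate falls in Category TX.
Category TX quantity: three 75.83 kg packs = 227.49 kg.
227.49 kg ≤ 250 kg (rail limit, Category TX) — within limit.
Category CR net quantity: 875 mL + 1.21 L = 2.085 L.
That is within the Category CR rail limit of 2.5 L.
The segregation rule (Category TX with Category OX) does not apply to Category TX with Category CR.
Every hazard category is within its rail limit and no segregation rule is violated.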